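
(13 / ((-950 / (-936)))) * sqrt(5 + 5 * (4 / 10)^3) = 29.54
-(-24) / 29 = 24 / 29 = 0.83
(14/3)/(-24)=-7/36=-0.19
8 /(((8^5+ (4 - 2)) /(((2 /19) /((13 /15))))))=24 /809419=0.00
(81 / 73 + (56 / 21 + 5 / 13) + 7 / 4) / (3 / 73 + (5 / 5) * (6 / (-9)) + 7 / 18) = -201939 / 8086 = -24.97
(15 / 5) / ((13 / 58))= 174 / 13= 13.38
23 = 23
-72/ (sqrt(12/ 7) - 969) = 48 * sqrt(21)/ 2190905 + 162792/ 2190905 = 0.07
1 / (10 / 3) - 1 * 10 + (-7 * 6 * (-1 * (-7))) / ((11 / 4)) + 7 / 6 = -19048 / 165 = -115.44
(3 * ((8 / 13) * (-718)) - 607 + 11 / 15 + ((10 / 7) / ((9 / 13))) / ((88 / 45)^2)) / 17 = -113.60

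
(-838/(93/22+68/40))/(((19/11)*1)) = -253495/3097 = -81.85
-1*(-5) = 5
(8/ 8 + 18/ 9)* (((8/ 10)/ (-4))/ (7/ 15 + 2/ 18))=-27/ 26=-1.04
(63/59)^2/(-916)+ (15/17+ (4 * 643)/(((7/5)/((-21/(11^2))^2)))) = 44615999662107/793631978612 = 56.22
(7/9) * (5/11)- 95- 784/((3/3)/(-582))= 45163142/99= 456193.35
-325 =-325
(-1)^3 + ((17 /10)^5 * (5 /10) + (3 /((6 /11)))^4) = 921.16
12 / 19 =0.63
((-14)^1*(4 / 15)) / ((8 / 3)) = -7 / 5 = -1.40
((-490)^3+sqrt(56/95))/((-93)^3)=117649000/804357 - 2 *sqrt(1330)/76413915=146.26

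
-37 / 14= -2.64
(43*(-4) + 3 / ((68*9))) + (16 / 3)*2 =-32911 / 204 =-161.33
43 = 43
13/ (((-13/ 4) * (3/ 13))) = -52/ 3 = -17.33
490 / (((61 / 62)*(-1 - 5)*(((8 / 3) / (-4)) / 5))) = 37975 / 61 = 622.54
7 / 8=0.88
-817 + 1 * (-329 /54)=-44447 /54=-823.09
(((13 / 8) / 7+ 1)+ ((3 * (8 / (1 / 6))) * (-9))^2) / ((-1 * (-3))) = 559872.41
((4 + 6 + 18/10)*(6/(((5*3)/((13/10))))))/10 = 767/1250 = 0.61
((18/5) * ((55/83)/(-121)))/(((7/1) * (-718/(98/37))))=126/12127379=0.00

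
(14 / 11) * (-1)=-14 / 11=-1.27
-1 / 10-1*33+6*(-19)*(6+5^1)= -12871 / 10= -1287.10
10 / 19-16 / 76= 6 / 19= 0.32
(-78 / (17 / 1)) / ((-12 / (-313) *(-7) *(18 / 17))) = 4069 / 252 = 16.15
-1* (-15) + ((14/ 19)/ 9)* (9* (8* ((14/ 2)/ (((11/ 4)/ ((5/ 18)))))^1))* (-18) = -12545/ 209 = -60.02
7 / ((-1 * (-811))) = 7 / 811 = 0.01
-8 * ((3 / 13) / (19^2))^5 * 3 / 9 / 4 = -162 / 2276421984057706693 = -0.00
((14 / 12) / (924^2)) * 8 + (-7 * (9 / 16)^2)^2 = 7352148325 / 1498742784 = 4.91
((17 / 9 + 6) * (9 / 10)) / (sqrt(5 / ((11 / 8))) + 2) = 1.82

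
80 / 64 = 1.25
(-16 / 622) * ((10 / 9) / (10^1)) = -8 / 2799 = -0.00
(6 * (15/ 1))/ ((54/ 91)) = 455/ 3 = 151.67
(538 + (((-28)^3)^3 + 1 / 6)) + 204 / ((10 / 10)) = -63470735715995 / 6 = -10578455952665.83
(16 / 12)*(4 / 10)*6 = 16 / 5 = 3.20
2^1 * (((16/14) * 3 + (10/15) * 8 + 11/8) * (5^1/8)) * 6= 8515/112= 76.03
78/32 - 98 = -1529/16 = -95.56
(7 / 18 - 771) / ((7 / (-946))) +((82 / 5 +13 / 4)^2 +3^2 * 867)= 2830759087 / 25200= 112331.71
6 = 6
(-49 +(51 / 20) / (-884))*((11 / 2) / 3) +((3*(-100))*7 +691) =-9352753 / 6240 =-1498.84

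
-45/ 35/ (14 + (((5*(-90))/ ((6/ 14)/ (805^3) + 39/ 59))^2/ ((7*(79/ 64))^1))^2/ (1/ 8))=-220093808924397847836855490890049352823736329/ 3939695904031981059380751673178656333788870730747351138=-0.00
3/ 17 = 0.18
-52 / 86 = -26 / 43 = -0.60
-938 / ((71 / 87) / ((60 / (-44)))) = 1224090 / 781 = 1567.34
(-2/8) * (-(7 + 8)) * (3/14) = 45/56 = 0.80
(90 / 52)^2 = 2025 / 676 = 3.00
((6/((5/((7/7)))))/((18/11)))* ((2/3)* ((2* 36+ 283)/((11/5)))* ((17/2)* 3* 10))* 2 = 120700/3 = 40233.33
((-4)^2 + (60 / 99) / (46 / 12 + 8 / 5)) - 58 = -75106 / 1793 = -41.89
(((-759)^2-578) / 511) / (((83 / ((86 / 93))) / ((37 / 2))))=915625273 / 3944409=232.13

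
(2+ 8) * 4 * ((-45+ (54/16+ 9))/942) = -1.39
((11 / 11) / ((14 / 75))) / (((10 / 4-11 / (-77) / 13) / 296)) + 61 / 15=4356877 / 6855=635.58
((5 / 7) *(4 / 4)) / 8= 0.09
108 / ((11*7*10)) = 54 / 385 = 0.14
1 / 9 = 0.11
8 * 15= 120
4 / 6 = 2 / 3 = 0.67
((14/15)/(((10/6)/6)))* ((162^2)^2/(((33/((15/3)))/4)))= 77139724032/55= 1402540436.95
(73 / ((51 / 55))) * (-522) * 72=-50299920 / 17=-2958818.82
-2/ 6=-1/ 3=-0.33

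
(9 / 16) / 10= 9 / 160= 0.06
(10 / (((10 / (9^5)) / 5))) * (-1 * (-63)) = 18600435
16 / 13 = 1.23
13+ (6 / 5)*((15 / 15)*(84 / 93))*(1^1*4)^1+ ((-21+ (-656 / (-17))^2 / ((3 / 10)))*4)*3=2657571403 / 44795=59327.41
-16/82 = -8/41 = -0.20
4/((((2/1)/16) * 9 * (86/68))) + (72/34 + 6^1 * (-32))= -1230740/6579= -187.07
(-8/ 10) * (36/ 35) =-144/ 175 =-0.82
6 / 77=0.08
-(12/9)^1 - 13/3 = -17/3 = -5.67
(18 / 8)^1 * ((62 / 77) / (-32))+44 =216553 / 4928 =43.94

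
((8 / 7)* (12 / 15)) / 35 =32 / 1225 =0.03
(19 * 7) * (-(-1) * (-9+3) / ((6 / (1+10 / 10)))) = -266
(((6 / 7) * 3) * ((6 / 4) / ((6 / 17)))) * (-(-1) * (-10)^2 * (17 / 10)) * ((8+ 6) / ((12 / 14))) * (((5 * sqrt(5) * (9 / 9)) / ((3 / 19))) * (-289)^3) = -23194393491325 * sqrt(5) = -51864240543481.38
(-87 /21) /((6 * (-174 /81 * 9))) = 1 /28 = 0.04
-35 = -35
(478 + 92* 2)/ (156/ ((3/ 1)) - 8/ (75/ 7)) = 24825/ 1922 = 12.92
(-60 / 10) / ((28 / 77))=-16.50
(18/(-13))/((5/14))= -252/65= -3.88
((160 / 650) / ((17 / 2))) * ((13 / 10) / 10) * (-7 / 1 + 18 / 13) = -584 / 27625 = -0.02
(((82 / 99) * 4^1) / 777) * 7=0.03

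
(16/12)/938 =2/1407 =0.00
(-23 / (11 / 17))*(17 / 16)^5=-555164087 / 11534336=-48.13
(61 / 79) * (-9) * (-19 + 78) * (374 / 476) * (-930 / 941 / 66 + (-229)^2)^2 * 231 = -14316007381817827892904 / 69952999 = -204651803160259.47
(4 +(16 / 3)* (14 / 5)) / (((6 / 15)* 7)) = 142 / 21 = 6.76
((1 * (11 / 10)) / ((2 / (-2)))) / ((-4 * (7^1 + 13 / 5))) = 11 / 384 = 0.03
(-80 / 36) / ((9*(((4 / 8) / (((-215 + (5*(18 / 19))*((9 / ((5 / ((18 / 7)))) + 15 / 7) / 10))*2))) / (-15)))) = -11267360 / 3591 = -3137.67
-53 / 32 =-1.66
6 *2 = 12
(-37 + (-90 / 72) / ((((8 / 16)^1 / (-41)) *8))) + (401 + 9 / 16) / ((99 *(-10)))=-77911 / 3168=-24.59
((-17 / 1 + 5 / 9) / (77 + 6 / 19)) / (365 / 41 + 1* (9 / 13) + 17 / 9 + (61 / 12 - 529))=12464 / 30029185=0.00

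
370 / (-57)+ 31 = 1397 / 57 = 24.51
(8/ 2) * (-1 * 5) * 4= -80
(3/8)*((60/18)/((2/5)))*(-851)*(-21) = 446775/8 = 55846.88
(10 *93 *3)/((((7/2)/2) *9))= 1240/7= 177.14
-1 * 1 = -1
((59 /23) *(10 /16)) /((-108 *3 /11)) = -3245 /59616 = -0.05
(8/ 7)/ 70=4/ 245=0.02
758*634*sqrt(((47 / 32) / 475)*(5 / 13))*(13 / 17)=120143*sqrt(116090) / 3230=12673.41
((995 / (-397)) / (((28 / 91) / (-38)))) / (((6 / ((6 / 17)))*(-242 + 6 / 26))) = -3194945 / 42424214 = -0.08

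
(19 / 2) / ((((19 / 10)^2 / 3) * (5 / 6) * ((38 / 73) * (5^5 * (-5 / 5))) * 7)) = -1314 / 1579375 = -0.00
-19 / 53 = -0.36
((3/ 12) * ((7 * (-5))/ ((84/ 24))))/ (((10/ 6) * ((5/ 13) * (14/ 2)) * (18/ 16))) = -52/ 105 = -0.50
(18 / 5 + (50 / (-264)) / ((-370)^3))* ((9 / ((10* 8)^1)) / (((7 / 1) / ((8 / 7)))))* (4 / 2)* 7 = 0.93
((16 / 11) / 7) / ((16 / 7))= 1 / 11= 0.09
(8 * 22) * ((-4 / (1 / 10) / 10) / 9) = -704 / 9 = -78.22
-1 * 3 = -3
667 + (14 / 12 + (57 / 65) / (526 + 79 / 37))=5092104139 / 7620990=668.17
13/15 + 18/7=361/105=3.44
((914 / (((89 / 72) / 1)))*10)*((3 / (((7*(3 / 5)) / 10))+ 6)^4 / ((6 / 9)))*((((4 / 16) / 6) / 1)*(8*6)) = 661864502.78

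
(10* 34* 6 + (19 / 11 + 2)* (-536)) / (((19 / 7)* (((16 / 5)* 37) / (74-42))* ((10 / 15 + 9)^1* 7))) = 480 / 7733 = 0.06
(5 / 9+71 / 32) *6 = 799 / 48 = 16.65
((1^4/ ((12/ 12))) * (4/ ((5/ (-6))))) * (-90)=432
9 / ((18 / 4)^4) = 16 / 729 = 0.02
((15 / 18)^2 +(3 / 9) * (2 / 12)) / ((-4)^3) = -3 / 256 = -0.01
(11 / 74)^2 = 121 / 5476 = 0.02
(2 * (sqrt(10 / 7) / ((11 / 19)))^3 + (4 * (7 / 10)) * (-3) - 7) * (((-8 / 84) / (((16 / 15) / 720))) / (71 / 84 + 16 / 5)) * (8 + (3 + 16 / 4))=6237000 / 1699 - 55557900000 * sqrt(70) / 110807081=-523.97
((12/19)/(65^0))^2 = 144/361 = 0.40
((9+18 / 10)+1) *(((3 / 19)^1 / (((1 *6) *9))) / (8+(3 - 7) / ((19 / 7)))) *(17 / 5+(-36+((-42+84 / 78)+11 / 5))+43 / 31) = -8314339 / 22487400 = -0.37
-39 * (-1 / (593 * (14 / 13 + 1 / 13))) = 169 / 2965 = 0.06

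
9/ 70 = 0.13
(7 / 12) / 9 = 7 / 108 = 0.06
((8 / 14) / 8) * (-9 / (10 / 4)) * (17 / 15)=-51 / 175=-0.29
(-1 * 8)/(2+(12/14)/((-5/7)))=-10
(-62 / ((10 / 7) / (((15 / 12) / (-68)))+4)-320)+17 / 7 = -572015 / 1806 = -316.73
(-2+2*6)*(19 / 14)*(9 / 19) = 45 / 7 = 6.43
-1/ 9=-0.11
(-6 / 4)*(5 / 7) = -15 / 14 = -1.07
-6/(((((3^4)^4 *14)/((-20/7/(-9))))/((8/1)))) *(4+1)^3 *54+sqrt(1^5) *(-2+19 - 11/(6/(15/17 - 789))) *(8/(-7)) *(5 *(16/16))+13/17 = -33279530693387/3984213177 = -8352.85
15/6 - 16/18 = 29/18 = 1.61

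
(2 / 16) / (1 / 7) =7 / 8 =0.88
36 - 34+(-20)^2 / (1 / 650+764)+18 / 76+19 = 410637007 / 18870838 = 21.76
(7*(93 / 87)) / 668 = 217 / 19372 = 0.01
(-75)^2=5625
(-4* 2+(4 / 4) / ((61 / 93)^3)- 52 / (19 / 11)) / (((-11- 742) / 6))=298102922 / 1082472389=0.28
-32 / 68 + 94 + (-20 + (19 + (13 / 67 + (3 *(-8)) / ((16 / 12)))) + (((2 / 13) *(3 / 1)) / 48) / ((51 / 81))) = 8853249 / 118456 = 74.74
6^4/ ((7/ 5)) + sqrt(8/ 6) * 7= 14 * sqrt(3)/ 3 + 6480/ 7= 933.80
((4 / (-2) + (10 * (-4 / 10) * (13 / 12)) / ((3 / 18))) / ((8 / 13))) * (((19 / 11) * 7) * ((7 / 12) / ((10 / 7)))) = -593047 / 2640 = -224.64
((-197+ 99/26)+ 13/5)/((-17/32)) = 396432/1105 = 358.76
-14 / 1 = -14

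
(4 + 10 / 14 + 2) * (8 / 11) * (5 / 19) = 1880 / 1463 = 1.29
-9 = -9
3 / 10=0.30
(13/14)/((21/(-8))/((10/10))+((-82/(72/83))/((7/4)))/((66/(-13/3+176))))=-46332/7141157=-0.01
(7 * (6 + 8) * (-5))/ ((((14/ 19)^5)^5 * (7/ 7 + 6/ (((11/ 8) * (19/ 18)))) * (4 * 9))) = -97264937994227613565757042743121455/ 17736872289676642414974430347264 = -5483.77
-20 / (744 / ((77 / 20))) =-77 / 744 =-0.10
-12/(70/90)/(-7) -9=-333/49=-6.80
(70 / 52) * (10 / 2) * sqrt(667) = 175 * sqrt(667) / 26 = 173.83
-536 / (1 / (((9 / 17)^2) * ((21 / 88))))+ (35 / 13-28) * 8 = -9848699 / 41327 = -238.31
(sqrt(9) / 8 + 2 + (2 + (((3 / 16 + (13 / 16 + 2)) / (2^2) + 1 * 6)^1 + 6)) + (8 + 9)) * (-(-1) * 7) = 1911 / 8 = 238.88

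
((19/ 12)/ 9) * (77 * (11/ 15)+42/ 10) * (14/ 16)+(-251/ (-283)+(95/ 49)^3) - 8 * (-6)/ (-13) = 7752824986729/ 560948549616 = 13.82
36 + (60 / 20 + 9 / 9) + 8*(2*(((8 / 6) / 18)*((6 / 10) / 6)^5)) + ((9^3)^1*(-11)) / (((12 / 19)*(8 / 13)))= -55598990593 / 2700000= -20592.22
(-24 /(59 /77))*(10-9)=-1848 /59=-31.32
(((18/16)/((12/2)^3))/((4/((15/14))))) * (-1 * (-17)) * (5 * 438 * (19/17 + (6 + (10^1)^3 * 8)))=745262475/1792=415883.08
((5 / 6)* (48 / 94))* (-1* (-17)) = 340 / 47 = 7.23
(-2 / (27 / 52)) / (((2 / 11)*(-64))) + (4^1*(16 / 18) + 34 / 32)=1069 / 216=4.95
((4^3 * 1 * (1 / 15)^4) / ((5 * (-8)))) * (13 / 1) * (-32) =3328 / 253125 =0.01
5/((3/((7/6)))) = 35/18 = 1.94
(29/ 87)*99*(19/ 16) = 627/ 16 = 39.19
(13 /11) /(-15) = -13 /165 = -0.08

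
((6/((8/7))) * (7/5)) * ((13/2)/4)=1911/160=11.94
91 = 91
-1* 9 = -9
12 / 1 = 12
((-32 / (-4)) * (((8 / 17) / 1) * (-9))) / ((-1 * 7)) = 576 / 119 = 4.84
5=5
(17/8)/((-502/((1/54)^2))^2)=17/17142432993792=0.00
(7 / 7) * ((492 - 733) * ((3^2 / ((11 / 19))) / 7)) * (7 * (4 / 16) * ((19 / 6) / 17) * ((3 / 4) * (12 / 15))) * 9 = -7047081 / 7480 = -942.12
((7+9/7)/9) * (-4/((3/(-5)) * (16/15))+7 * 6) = 5597/126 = 44.42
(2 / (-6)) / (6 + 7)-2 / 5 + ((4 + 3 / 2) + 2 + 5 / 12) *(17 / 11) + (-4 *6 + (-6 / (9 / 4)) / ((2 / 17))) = -299077 / 8580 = -34.86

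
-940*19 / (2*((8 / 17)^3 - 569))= 8774618 / 558997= 15.70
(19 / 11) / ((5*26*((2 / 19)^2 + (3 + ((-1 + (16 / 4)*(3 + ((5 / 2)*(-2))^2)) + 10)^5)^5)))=6859 / 6060068001713139150128276706711226901673777953836890865240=0.00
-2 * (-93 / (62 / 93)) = 279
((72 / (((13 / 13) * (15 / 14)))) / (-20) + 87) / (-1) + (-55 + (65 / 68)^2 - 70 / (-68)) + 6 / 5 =-15663439 / 115600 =-135.50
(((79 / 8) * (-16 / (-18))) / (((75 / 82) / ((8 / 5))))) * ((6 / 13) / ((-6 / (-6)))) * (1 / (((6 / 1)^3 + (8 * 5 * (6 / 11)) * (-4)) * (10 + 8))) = 71258 / 23297625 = 0.00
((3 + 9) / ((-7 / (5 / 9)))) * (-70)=200 / 3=66.67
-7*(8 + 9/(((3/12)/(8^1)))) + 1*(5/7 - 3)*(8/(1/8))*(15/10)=-16040/7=-2291.43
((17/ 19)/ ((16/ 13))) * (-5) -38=-12657/ 304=-41.63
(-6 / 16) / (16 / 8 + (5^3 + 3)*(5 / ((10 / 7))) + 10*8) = -0.00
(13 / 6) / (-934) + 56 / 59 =313057 / 330636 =0.95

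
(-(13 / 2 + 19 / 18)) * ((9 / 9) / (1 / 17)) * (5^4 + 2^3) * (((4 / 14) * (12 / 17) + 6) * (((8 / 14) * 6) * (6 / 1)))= -508263552 / 49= -10372725.55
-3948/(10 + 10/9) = -8883/25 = -355.32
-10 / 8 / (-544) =5 / 2176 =0.00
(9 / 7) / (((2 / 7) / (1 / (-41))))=-9 / 82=-0.11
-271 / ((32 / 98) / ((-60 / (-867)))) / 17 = -3.38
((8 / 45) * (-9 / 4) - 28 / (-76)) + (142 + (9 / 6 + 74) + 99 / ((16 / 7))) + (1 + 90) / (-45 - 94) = 54959473 / 211280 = 260.13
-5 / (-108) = 5 / 108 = 0.05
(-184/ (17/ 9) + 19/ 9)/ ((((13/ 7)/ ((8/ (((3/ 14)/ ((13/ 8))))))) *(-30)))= 714469/ 6885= 103.77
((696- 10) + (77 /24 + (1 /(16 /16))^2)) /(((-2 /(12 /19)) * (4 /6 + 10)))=-49695 /2432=-20.43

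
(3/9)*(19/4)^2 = 361/48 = 7.52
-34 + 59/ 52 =-1709/ 52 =-32.87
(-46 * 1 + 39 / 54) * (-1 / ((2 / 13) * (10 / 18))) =2119 / 4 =529.75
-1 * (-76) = 76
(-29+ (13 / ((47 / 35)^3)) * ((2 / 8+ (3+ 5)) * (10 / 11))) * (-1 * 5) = -11694455 / 207646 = -56.32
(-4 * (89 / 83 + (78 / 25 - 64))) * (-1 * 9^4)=-1569593.56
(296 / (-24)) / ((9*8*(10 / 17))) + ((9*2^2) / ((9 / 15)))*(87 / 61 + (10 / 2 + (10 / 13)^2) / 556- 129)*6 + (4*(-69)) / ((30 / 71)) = -46576.43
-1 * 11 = -11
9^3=729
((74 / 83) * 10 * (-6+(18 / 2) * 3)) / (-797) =-0.23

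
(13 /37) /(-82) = -0.00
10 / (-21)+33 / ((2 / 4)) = 1376 / 21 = 65.52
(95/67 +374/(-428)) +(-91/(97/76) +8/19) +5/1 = -1726442351/26424934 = -65.33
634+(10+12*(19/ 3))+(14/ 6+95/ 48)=11589/ 16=724.31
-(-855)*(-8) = -6840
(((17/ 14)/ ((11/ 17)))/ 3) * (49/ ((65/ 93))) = 62713/ 1430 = 43.86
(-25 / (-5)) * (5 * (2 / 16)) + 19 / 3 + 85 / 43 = 11801 / 1032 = 11.44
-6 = -6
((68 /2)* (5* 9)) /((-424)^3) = -765 /38112512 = -0.00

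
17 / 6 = 2.83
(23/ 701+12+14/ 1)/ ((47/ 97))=1770153/ 32947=53.73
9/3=3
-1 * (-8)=8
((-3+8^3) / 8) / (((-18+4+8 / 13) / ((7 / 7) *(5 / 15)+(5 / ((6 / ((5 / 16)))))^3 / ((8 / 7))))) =-16335196007 / 9852420096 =-1.66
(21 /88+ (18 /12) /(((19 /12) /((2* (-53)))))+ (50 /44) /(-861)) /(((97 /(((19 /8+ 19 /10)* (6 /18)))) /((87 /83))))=-30234849 /19598656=-1.54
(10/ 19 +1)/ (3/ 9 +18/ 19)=87/ 73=1.19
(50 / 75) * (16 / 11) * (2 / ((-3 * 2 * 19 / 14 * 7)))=-64 / 1881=-0.03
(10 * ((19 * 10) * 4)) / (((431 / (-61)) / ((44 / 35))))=-4079680 / 3017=-1352.23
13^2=169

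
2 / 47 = 0.04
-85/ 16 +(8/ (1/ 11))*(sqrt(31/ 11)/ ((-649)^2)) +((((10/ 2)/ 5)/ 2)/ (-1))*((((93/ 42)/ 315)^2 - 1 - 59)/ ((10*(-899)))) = -929412543457/ 174838419000 +8*sqrt(341)/ 421201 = -5.32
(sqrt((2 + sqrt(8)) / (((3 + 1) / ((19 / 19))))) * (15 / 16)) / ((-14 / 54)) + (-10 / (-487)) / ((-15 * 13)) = -3.97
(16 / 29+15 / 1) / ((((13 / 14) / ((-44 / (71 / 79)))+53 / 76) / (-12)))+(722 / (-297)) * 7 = -526043202650 / 1800866331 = -292.11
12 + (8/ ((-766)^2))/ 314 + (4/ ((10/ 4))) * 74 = 130.40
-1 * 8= -8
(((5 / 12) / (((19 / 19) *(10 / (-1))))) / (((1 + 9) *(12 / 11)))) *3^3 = -33 / 320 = -0.10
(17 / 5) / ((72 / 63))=119 / 40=2.98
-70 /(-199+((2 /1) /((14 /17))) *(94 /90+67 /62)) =195300 /540811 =0.36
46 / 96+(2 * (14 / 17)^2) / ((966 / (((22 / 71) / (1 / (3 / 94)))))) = 510178681 / 1064689872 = 0.48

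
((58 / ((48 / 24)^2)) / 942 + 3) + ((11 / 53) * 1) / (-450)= 22578521 / 7488900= 3.01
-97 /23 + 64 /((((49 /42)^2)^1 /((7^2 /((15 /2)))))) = 302.98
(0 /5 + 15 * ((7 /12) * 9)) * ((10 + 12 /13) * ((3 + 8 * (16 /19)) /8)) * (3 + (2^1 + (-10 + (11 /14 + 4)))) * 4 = -1773225 /1976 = -897.38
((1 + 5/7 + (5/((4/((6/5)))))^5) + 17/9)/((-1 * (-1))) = 22573/2016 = 11.20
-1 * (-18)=18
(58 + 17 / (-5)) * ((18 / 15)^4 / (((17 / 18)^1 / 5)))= 6368544 / 10625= 599.39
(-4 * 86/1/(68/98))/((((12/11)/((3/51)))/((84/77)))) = -8428/289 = -29.16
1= 1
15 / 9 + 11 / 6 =7 / 2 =3.50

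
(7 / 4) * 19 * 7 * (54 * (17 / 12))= 142443 / 8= 17805.38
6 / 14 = 3 / 7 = 0.43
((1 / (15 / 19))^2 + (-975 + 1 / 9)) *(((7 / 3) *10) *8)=-24526768 / 135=-181679.76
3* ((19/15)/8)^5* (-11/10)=-27237089/82944000000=-0.00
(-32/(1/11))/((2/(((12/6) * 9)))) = -3168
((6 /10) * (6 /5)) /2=9 /25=0.36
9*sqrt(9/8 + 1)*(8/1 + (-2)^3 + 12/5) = 31.49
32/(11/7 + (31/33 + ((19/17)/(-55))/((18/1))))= 3769920/295667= 12.75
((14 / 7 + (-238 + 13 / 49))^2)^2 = 17802391002211201 / 5764801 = 3088118913.77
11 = 11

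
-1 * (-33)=33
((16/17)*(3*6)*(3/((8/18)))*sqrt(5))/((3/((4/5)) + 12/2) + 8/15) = 116640*sqrt(5)/10489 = 24.87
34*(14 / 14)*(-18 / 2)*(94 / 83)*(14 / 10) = -201348 / 415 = -485.18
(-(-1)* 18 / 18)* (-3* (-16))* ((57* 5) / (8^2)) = 855 / 4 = 213.75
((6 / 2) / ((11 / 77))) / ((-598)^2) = 21 / 357604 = 0.00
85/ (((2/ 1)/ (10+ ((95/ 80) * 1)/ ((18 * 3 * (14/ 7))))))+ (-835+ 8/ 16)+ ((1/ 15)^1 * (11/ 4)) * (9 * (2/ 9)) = -408.67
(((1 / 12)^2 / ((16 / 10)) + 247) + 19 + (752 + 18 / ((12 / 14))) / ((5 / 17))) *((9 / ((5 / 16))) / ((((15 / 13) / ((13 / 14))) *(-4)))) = -2817334273 / 168000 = -16769.85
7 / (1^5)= 7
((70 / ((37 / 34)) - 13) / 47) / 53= 1899 / 92167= 0.02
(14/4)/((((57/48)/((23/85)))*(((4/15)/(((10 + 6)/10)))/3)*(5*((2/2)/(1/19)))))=23184/153425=0.15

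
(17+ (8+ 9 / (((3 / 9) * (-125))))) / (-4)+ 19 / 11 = -12289 / 2750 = -4.47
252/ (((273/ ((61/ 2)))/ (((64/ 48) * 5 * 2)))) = 4880/ 13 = 375.38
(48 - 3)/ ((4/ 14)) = 315/ 2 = 157.50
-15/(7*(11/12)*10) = -18/77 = -0.23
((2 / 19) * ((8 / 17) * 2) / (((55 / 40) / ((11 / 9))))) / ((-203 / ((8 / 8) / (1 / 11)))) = -0.00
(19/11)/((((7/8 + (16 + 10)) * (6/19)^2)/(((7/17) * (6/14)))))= 13718/120615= 0.11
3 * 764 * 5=11460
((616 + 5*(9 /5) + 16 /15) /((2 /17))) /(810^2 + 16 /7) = 1117529 /137781480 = 0.01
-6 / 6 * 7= -7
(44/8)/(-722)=-11/1444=-0.01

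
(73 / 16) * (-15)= -1095 / 16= -68.44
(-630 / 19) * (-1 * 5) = 3150 / 19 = 165.79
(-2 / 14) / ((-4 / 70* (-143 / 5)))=-25 / 286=-0.09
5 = 5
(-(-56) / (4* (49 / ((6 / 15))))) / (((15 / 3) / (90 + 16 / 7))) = 2584 / 1225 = 2.11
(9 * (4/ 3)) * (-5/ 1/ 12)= -5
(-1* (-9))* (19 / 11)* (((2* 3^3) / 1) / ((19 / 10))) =4860 / 11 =441.82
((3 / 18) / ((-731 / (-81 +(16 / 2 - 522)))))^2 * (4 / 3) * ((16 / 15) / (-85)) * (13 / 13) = -784 / 2546073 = -0.00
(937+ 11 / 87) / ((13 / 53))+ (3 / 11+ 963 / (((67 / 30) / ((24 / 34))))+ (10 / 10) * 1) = 58470017416 / 14170299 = 4126.24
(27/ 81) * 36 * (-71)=-852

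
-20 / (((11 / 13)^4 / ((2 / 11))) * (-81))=1142440 / 13045131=0.09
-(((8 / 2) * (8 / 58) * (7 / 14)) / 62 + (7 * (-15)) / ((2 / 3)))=283177 / 1798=157.50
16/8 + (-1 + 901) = 902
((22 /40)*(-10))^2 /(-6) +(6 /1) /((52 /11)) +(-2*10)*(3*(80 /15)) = -101017 /312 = -323.77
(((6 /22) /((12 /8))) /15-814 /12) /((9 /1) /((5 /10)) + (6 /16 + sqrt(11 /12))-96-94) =358096 * sqrt(33) /933109815 + 122916452 /311036605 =0.40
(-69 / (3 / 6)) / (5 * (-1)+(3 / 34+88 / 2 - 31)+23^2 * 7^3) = -1564 / 2056491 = -0.00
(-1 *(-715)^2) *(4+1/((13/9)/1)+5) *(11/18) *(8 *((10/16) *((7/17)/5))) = -21196175/17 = -1246833.82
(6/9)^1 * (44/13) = 88/39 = 2.26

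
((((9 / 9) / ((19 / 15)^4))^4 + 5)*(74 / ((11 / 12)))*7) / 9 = 3001862786673592406550160 / 9518566647731498533473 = 315.37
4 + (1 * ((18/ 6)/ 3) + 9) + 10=24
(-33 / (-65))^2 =1089 / 4225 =0.26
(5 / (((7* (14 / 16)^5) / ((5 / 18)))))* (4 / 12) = 409600 / 3176523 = 0.13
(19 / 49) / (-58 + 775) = 19 / 35133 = 0.00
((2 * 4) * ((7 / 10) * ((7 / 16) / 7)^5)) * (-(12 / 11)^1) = -21 / 3604480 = -0.00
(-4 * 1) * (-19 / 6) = 38 / 3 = 12.67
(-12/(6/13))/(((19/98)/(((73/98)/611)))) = -146/893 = -0.16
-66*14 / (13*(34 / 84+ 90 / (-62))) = 1203048 / 17719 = 67.90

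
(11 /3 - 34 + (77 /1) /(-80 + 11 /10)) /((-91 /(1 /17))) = 3529 /174369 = 0.02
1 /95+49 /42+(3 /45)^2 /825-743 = -5232632587 /7053750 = -741.82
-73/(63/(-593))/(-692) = -43289/43596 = -0.99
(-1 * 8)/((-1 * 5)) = 8/5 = 1.60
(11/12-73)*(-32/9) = 6920/27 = 256.30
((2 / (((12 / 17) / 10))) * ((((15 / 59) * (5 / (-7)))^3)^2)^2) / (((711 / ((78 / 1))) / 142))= 1104519199132919311523437500 / 1945484213797355963564473613266399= 0.00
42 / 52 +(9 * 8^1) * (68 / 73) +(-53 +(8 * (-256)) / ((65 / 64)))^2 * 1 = 2641886069619 / 616850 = 4282866.29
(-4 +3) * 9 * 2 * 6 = -108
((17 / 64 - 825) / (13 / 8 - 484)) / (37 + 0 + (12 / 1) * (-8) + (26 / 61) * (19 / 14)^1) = -22538341 / 770132912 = -0.03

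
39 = 39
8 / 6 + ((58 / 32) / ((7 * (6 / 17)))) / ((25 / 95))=4.12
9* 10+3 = 93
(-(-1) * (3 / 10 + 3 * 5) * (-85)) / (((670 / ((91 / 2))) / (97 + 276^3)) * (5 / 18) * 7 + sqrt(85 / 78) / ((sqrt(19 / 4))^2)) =773762134262393835 / 21101072252586498244 - 7667602130078048662101 * sqrt(6630) / 105505361262932491220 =-5917.51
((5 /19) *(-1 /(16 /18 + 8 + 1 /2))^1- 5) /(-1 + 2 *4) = -16145 /22477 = -0.72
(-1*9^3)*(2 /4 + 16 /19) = -978.39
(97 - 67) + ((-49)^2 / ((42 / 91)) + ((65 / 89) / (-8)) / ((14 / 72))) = 9778042 / 1869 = 5231.70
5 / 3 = 1.67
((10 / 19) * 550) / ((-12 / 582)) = -266750 / 19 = -14039.47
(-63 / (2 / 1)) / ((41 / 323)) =-20349 / 82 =-248.16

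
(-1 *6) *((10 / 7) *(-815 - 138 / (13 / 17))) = 776460 / 91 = 8532.53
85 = 85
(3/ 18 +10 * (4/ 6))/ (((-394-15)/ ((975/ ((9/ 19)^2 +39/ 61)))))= -58685965/ 3111672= -18.86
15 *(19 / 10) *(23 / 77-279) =-611610 / 77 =-7942.99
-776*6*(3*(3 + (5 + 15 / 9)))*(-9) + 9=1215225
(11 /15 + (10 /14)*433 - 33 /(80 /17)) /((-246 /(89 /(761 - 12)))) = -45305539 /309546720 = -0.15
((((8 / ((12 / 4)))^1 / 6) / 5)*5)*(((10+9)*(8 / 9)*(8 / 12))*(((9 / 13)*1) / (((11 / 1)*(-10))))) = -608 / 19305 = -0.03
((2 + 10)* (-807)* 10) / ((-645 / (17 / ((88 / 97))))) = 1330743 / 473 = 2813.41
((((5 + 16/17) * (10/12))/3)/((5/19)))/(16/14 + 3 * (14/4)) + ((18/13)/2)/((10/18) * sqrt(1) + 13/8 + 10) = 169310105/284329539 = 0.60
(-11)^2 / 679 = 121 / 679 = 0.18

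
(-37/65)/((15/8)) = -296/975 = -0.30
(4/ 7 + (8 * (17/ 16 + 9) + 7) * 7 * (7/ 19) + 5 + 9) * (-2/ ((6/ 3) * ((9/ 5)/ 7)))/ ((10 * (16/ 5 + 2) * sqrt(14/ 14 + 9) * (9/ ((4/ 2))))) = -63901 * sqrt(10)/ 160056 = -1.26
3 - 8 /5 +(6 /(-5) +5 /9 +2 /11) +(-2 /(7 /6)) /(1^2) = -2692 /3465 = -0.78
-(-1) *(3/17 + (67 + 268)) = 5698/17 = 335.18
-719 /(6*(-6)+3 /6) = 1438 /71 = 20.25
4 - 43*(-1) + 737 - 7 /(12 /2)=4697 /6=782.83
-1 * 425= -425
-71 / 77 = -0.92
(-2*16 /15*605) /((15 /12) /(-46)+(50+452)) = -712448 /277089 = -2.57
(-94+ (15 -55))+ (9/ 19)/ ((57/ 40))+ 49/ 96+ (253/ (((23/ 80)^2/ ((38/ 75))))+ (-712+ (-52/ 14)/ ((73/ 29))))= 286832292673/ 407311968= 704.21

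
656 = 656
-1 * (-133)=133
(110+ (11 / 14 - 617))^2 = 50225569 / 196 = 256252.90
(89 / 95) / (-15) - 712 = -1014689 / 1425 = -712.06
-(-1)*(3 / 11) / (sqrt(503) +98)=294 / 100111 - 3*sqrt(503) / 100111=0.00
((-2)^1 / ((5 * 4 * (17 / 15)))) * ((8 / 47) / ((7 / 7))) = -12 / 799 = -0.02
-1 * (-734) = 734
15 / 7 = 2.14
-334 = -334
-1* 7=-7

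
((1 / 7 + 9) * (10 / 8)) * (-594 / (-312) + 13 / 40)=2318 / 91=25.47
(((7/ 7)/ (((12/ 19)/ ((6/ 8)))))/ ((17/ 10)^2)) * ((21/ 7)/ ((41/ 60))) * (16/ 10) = 34200/ 11849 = 2.89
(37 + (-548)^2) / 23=300341 / 23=13058.30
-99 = -99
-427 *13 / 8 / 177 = -5551 / 1416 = -3.92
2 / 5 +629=3147 / 5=629.40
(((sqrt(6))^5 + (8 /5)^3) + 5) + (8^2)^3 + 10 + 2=36* sqrt(6) + 32770637 /125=262253.28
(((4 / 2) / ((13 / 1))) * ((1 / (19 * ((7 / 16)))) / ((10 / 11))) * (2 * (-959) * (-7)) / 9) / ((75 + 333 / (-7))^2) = 516901 / 12804480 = 0.04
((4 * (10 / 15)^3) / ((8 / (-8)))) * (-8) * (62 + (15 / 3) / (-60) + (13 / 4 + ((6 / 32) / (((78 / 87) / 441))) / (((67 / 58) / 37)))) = 2019645776 / 70551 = 28626.75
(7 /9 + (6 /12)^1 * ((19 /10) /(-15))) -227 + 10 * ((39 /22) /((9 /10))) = -2045227 /9900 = -206.59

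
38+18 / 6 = 41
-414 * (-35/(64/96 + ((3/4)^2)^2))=2225664/151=14739.50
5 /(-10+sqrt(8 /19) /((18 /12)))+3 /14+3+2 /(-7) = 72511 /29869 - 15 * sqrt(38) /4267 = 2.41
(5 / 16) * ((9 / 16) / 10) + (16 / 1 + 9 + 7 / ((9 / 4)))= 129617 / 4608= 28.13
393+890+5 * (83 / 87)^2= 9745472 / 7569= 1287.55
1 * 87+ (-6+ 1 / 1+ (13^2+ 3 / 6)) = 503 / 2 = 251.50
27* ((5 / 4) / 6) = 45 / 8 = 5.62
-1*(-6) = 6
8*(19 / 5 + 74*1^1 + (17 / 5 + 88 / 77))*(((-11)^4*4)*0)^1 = 0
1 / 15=0.07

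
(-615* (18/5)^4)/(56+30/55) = -71016264/38875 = -1826.78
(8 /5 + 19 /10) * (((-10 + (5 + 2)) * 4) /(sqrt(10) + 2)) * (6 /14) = 6 - 3 * sqrt(10) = -3.49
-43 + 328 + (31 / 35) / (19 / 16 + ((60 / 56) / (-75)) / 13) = 2467993 / 8637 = 285.75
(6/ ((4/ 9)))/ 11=27/ 22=1.23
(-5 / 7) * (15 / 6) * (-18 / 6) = 75 / 14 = 5.36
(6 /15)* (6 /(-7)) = -0.34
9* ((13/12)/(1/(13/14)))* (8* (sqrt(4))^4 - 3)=63375/56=1131.70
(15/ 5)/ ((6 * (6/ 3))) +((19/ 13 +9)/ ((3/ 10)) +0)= 5479/ 156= 35.12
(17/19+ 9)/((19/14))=2632/361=7.29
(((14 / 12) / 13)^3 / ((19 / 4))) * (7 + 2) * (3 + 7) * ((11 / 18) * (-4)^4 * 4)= 9658880 / 1127061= 8.57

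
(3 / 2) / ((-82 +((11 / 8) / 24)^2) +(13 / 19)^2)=-19961856 / 1084974431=-0.02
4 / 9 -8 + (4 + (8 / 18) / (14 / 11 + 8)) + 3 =-233 / 459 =-0.51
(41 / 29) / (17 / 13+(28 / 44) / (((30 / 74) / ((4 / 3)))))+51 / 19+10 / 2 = 97665487 / 12057533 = 8.10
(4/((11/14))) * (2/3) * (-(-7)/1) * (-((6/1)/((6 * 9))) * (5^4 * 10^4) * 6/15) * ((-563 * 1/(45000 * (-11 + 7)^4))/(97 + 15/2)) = 3448375/1117314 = 3.09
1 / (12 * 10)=1 / 120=0.01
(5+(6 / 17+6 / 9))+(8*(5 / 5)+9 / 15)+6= 5258 / 255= 20.62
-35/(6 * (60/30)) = -35/12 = -2.92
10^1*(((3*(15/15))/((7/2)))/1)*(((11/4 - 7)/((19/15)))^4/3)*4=21141253125/14595952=1448.43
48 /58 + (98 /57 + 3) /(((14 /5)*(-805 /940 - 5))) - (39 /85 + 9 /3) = -2.92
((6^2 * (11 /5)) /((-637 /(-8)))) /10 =1584 /15925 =0.10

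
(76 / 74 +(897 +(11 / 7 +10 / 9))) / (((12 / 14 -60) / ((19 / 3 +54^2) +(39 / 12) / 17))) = -44508.26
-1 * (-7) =7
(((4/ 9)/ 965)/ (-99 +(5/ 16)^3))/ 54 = -8192/ 95059348605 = -0.00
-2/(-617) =2/617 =0.00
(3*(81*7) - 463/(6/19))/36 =1409/216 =6.52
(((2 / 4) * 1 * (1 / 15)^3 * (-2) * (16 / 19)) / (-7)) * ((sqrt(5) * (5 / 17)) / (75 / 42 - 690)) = -32 * sqrt(5) / 2100670875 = -0.00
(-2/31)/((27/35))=-70/837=-0.08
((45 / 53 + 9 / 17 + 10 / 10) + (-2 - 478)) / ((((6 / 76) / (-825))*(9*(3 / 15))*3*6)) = 11242554125 / 72981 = 154047.69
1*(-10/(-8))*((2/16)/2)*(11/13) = 55/832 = 0.07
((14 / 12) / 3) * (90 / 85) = 7 / 17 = 0.41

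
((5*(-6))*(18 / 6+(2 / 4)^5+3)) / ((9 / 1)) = -965 / 48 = -20.10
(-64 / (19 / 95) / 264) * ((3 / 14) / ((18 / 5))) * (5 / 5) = -50 / 693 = -0.07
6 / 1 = 6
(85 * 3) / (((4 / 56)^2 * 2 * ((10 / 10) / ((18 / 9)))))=49980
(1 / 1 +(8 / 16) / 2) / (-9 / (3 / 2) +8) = 5 / 8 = 0.62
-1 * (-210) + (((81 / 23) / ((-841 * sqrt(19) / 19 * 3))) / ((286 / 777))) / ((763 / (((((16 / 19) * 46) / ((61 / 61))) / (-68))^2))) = 210.00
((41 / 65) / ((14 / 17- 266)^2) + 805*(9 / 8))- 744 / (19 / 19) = 213495995459 / 1320934160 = 161.63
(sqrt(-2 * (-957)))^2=1914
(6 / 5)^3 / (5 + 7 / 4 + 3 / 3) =864 / 3875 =0.22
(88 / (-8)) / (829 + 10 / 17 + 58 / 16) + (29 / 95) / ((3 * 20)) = -5241007 / 645906900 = -0.01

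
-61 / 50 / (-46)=61 / 2300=0.03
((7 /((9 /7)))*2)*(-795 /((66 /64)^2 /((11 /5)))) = -5318656 /297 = -17907.93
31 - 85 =-54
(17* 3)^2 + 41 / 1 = 2642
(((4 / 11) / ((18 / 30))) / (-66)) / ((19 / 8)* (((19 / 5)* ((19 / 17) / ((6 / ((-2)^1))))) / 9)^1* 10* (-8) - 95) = 510 / 3616327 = 0.00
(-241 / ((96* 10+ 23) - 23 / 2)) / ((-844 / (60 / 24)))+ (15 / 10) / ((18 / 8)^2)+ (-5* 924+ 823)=-168106936277 / 44277084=-3796.70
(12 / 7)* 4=48 / 7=6.86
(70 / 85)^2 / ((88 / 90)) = 2205 / 3179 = 0.69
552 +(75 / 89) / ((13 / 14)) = 639714 / 1157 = 552.91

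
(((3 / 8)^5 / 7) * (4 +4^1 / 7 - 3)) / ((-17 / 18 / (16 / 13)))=-24057 / 11088896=-0.00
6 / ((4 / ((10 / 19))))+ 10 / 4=3.29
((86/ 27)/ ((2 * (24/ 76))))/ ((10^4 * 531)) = 817/ 860220000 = 0.00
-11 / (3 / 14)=-154 / 3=-51.33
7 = 7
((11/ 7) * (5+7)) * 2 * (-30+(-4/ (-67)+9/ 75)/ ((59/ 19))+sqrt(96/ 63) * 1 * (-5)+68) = 992922216/ 691775 -1760 * sqrt(42)/ 49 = 1202.55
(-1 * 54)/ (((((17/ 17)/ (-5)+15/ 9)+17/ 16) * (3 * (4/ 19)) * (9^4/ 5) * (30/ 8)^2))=-0.00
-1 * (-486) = 486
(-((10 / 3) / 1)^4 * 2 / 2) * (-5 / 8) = 6250 / 81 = 77.16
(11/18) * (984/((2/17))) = 15334/3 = 5111.33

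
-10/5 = -2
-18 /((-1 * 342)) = 0.05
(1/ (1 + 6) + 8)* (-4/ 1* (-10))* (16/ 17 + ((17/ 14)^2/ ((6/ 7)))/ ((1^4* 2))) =977455/ 1666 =586.71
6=6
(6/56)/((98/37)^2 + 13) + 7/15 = 5432201/11508420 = 0.47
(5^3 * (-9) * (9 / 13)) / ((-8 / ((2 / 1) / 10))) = 2025 / 104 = 19.47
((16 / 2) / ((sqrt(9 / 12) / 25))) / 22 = 200 * sqrt(3) / 33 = 10.50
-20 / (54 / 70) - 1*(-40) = 380 / 27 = 14.07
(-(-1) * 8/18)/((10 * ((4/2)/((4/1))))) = 4/45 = 0.09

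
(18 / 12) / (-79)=-3 / 158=-0.02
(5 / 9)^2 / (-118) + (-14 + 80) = 630803 / 9558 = 66.00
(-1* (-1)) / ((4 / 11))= 11 / 4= 2.75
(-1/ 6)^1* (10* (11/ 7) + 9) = -173/ 42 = -4.12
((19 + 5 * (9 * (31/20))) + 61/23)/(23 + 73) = 2803/2944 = 0.95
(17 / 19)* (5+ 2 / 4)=187 / 38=4.92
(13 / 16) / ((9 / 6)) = 13 / 24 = 0.54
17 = 17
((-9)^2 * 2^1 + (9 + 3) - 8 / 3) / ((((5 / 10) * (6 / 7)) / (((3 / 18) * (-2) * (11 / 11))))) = -3598 / 27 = -133.26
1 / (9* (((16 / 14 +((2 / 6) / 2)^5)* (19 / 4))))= 24192 / 1182085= 0.02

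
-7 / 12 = -0.58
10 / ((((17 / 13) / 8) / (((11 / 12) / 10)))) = 286 / 51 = 5.61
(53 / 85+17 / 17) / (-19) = -138 / 1615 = -0.09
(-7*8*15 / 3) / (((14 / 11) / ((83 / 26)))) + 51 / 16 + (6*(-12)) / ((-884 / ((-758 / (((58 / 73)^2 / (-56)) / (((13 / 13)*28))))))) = 453951043423 / 2973776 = 152651.39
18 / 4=9 / 2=4.50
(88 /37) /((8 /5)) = 55 /37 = 1.49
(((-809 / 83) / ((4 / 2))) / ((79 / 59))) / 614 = -47731 / 8051996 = -0.01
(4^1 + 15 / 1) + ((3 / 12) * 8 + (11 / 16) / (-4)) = 20.83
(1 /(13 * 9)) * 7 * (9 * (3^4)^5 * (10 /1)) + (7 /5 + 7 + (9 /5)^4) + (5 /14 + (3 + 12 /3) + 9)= 2135655449622727 /113750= 18774992963.72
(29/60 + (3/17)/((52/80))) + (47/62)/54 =1422223/1849770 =0.77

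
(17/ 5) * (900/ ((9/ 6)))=2040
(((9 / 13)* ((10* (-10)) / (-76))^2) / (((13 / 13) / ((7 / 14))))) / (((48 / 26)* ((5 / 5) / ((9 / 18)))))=1875 / 11552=0.16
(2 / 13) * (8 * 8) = 128 / 13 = 9.85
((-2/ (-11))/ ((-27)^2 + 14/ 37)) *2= 148/ 296857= 0.00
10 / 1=10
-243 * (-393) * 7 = 668493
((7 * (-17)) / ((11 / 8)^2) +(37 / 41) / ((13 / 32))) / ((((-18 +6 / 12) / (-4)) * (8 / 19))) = -74405216 / 2257255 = -32.96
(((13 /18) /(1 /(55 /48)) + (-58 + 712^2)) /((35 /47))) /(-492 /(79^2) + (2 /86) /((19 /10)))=-14993423388142403 /1466873280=-10221348.76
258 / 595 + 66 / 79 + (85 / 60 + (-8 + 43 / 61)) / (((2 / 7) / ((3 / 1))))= -1386727429 / 22938440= -60.45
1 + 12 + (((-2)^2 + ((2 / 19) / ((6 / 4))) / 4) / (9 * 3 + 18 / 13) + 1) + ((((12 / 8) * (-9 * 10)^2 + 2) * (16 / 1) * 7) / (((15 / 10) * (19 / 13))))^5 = 2274990116271546770059380068760143126855 / 24669374337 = 92219206097150025587184390000.00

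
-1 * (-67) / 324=67 / 324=0.21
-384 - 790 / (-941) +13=-348321 / 941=-370.16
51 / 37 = 1.38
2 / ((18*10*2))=1 / 180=0.01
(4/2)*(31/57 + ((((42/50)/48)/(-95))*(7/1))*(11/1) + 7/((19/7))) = 354383/57000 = 6.22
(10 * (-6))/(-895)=12/179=0.07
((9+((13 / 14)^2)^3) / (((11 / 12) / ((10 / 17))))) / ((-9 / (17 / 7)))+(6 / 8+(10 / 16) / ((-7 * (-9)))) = -296617129 / 326123028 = -0.91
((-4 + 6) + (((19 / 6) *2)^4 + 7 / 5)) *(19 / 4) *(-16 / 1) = -122534.89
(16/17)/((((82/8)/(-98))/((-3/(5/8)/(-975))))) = -50176/1132625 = -0.04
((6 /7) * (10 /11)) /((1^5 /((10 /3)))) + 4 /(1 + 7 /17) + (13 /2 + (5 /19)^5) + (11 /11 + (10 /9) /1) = 24097084994 /1715936607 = 14.04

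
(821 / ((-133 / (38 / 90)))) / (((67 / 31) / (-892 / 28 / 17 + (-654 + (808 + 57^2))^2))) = -13965076.61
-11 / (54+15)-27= -1874 / 69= -27.16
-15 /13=-1.15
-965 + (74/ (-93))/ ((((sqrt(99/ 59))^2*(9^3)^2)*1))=-965.00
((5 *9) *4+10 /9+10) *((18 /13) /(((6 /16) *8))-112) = -2494000 /117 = -21316.24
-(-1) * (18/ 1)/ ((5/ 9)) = 162/ 5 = 32.40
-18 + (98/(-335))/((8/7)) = -24463/1340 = -18.26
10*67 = 670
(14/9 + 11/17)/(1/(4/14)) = 674/1071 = 0.63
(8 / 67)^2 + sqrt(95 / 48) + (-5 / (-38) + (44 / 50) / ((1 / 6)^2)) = sqrt(285) / 12 + 135722869 / 4264550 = 33.23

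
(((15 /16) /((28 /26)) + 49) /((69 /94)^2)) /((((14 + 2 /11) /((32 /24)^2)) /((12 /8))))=271444129 /15597036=17.40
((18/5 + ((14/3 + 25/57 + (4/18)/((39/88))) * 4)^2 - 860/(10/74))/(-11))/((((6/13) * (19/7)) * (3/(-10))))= -9117953883094/6435271557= -1416.87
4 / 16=1 / 4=0.25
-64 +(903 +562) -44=1357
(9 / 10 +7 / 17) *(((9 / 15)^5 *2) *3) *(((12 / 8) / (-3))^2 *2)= 162567 / 531250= 0.31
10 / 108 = 5 / 54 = 0.09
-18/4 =-9/2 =-4.50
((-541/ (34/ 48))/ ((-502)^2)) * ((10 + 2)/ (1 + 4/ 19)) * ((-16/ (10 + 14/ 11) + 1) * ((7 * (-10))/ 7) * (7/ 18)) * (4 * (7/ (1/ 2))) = -2.74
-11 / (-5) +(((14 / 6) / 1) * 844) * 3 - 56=5854.20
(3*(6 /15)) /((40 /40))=6 /5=1.20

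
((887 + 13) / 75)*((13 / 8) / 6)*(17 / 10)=221 / 40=5.52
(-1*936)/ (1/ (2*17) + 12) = -31824/ 409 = -77.81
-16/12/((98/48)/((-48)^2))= -73728/49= -1504.65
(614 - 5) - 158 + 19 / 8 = 3627 / 8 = 453.38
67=67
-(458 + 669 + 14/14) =-1128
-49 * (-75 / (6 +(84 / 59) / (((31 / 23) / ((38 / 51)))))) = 541.47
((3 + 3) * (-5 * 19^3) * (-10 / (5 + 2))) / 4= 514425 / 7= 73489.29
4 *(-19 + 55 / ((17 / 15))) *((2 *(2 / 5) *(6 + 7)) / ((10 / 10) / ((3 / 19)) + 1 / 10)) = 626496 / 3281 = 190.95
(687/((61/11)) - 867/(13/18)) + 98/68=-28987793/26962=-1075.14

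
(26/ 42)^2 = 169/ 441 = 0.38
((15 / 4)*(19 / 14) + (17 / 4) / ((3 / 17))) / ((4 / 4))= 4901 / 168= 29.17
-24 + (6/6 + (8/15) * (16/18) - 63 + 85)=-0.53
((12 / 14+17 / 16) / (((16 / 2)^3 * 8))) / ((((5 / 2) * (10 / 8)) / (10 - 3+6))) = 0.00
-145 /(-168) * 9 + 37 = 2507 /56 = 44.77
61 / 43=1.42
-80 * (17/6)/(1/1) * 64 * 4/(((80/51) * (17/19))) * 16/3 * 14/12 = -2315264/9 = -257251.56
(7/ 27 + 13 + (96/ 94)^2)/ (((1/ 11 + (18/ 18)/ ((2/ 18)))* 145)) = 938333/ 86482350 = 0.01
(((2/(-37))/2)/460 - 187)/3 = -3182741/51060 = -62.33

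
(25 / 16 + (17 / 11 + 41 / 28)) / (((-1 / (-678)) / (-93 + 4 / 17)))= -287568.63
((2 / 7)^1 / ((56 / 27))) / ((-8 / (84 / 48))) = -27 / 896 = -0.03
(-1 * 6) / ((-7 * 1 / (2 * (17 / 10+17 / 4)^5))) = 10227229971 / 800000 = 12784.04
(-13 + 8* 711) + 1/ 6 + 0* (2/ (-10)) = 34051/ 6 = 5675.17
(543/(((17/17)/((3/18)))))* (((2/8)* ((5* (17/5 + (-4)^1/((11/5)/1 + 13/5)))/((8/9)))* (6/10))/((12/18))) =376299/1280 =293.98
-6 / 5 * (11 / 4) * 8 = -132 / 5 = -26.40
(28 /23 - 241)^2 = 30415225 /529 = 57495.70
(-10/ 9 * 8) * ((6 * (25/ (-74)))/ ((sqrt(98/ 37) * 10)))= 100 * sqrt(74)/ 777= 1.11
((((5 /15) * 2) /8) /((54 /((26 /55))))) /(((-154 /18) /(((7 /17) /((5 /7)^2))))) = -637 /9256500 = -0.00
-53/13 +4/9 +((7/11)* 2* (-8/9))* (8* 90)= -1052995/1287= -818.18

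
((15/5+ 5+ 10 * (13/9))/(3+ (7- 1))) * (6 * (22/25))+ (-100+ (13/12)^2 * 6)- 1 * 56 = -733271/5400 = -135.79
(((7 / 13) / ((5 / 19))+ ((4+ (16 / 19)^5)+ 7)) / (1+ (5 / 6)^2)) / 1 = 7.95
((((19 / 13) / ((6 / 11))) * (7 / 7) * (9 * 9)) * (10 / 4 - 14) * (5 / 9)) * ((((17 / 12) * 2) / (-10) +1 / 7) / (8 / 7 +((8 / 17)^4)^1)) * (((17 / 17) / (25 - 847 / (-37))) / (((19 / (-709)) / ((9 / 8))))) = -98115457284933 / 684902666240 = -143.25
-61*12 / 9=-244 / 3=-81.33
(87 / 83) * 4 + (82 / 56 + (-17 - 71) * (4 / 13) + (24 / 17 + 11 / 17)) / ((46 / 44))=-4708969 / 256802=-18.34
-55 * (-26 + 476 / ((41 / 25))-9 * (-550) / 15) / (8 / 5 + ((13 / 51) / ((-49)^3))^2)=-21928323616769789100 / 1073489969749943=-20427.13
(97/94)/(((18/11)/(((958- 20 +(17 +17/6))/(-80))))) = -6132049/812160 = -7.55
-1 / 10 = -0.10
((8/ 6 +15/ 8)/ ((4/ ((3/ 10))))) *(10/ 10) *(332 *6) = 19173/ 40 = 479.32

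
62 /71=0.87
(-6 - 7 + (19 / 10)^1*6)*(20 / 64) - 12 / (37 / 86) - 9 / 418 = -219721 / 7733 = -28.41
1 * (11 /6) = 11 /6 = 1.83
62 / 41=1.51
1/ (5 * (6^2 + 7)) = 1/ 215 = 0.00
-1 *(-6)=6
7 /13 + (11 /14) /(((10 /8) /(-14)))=-8.26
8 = 8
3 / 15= 1 / 5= 0.20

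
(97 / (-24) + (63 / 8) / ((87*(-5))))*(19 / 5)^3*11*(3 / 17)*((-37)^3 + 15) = 6747155691892 / 308125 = 21897462.69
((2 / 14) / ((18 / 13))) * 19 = 247 / 126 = 1.96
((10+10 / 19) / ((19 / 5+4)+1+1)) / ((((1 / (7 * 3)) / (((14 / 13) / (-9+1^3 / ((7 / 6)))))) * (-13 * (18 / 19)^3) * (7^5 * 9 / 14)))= 9500 / 380321487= 0.00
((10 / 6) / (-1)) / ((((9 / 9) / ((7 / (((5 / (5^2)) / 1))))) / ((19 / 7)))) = -475 / 3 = -158.33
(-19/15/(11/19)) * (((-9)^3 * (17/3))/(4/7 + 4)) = 3479679/1760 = 1977.09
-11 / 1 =-11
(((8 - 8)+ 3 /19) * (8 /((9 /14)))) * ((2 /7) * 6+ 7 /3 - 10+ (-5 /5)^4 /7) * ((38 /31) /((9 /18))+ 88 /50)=-2123776 /44175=-48.08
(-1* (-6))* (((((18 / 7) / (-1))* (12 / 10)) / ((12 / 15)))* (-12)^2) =-23328 / 7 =-3332.57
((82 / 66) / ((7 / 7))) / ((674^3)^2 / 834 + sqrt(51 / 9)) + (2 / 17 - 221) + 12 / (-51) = -90849758662975259632426753721955531673 / 410866160486985765084538581677262151 - 792161 * sqrt(51) / 24168597675705045004972857745721303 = -221.12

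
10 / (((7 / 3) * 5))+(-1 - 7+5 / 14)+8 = 17 / 14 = 1.21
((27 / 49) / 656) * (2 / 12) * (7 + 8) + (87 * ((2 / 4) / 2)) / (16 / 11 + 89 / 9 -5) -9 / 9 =24535013 / 10093216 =2.43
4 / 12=1 / 3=0.33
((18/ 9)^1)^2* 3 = 12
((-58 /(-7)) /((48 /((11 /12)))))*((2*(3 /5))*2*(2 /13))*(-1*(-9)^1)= 957 /1820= 0.53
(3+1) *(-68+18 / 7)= -1832 / 7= -261.71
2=2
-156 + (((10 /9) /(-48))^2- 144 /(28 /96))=-212191313 /326592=-649.71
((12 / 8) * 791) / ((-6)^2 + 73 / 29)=68817 / 2234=30.80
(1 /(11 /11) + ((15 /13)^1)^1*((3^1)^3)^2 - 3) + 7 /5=54636 /65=840.55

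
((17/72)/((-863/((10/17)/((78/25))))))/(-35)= 25/16963128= 0.00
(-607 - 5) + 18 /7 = -4266 /7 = -609.43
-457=-457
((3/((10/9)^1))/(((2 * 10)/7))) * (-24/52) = -567/1300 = -0.44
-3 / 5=-0.60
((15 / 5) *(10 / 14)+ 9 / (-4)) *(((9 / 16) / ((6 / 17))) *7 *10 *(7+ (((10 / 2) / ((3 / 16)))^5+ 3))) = -139264103275 / 864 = -161185304.72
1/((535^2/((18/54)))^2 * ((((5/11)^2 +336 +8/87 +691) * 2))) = 3509/5315788375595895000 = 0.00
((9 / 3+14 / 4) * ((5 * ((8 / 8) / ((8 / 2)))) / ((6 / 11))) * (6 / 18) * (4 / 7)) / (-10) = -143 / 504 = -0.28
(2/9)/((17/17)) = 2/9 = 0.22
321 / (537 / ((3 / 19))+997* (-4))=-321 / 587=-0.55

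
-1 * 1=-1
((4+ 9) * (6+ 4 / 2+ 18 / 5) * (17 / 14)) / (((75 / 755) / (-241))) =-233229919 / 525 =-444247.46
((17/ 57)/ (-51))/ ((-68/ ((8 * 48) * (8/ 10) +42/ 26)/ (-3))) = -6691/ 83980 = -0.08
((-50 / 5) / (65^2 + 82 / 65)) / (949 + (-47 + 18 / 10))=-3250 / 1241400933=-0.00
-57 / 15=-19 / 5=-3.80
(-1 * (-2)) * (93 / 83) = 186 / 83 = 2.24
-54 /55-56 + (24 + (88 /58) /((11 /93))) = -32146 /1595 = -20.15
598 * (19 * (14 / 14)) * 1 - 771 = 10591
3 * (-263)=-789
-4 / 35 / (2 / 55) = -22 / 7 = -3.14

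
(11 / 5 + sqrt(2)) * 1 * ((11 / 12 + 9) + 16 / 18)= 389 * sqrt(2) / 36 + 4279 / 180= 39.05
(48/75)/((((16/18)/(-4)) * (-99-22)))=72/3025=0.02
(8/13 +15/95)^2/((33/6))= 72962/671099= 0.11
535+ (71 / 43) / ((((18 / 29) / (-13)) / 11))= 119653 / 774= 154.59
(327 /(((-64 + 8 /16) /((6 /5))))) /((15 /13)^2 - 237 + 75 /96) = 21220992 /806622085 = 0.03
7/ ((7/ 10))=10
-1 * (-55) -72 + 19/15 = -15.73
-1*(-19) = 19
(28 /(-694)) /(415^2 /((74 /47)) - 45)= -1036 /2807662015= -0.00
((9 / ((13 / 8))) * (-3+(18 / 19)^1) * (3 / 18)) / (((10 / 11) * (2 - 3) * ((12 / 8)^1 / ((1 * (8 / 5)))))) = 1056 / 475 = 2.22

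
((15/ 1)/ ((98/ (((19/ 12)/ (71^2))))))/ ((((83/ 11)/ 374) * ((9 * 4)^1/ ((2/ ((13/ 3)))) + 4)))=195415/ 6724573016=0.00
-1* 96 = -96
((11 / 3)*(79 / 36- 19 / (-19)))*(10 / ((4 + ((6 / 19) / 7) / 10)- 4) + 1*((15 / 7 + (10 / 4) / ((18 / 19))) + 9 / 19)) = 13457782195 / 517104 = 26025.29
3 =3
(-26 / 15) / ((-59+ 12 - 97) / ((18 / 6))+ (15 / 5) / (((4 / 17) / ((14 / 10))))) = 104 / 1809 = 0.06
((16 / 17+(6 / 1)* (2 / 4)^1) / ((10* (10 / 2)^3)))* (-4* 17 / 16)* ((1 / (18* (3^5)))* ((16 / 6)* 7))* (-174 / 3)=13601 / 4100625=0.00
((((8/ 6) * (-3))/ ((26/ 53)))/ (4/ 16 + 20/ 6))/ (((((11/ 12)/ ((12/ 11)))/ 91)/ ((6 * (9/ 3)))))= -23079168/ 5203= -4435.74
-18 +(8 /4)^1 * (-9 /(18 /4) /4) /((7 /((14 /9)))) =-164 /9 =-18.22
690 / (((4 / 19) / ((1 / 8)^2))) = 6555 / 128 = 51.21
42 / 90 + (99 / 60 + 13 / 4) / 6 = 77 / 60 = 1.28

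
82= 82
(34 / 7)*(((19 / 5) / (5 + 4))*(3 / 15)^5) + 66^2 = 4287938146 / 984375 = 4356.00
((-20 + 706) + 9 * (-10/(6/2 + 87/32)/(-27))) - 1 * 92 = 326426/549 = 594.58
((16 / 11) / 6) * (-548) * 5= -664.24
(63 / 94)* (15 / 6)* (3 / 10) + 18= 6957 / 376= 18.50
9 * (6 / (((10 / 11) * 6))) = 9.90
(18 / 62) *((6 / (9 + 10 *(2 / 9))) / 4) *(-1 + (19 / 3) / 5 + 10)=6237 / 15655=0.40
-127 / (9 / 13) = -1651 / 9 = -183.44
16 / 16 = 1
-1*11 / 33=-1 / 3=-0.33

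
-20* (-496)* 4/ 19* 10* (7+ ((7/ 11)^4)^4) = 127643156495908052070400/ 873044867407871059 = 146204.58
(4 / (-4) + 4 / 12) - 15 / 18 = -3 / 2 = -1.50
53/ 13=4.08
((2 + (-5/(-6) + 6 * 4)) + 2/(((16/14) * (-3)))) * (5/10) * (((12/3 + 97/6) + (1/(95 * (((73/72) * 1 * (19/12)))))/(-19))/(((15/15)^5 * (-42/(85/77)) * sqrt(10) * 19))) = -0.12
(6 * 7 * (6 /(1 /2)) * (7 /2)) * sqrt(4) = 3528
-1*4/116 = -1/29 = -0.03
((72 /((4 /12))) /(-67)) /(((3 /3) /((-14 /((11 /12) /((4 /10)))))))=19.69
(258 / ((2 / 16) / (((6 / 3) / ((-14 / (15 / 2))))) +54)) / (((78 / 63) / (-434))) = -70542360 / 42029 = -1678.42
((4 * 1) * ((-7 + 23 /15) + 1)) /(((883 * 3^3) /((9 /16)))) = -67 /158940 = -0.00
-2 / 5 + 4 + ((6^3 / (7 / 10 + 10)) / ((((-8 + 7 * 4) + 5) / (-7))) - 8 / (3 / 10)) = -46094 / 1605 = -28.72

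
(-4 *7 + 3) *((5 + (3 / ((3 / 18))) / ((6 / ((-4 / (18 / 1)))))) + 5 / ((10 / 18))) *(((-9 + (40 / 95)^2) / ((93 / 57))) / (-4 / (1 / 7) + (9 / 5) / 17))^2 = -73292025625000 / 5850795952083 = -12.53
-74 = -74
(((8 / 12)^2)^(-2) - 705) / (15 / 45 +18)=-33597 / 880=-38.18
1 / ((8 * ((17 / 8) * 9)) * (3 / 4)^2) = 16 / 1377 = 0.01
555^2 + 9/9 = 308026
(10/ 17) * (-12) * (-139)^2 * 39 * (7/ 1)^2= -4430691720/ 17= -260628924.71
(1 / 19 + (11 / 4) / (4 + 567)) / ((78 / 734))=304977 / 564148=0.54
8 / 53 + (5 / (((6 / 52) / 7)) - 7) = 47141 / 159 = 296.48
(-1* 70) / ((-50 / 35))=49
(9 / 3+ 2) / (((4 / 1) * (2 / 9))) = 45 / 8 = 5.62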